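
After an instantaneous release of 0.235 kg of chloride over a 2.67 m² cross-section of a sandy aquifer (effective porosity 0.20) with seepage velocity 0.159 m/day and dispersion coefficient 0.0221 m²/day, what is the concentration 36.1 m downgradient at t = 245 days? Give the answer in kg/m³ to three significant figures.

0.0366 kg/m³

For an instantaneous plane source, C(x,t) = M/(n_e·A·√(4πDt)) · exp(−(x−vt)²/(4Dt)), with n_e·A the pore (flow) area.
Plume center vt = 0.159 × 245 = 38.955 m, so the well at 36.1 m is 2.855 m upgradient of the peak.
√(4πDt) = 8.249 m, giving peak height M/(n_e·A·√(4πDt)) = 0.235/(0.20 × 2.67 × 8.249) = 0.05335 kg/m³.
(x−vt)²/(4Dt) = (-2.855)²/(4 × 0.0221 × 245) = 0.3764; exp(−0.3764) = 0.6863.
C = 0.05335 × 0.6863 = 0.0366 kg/m³.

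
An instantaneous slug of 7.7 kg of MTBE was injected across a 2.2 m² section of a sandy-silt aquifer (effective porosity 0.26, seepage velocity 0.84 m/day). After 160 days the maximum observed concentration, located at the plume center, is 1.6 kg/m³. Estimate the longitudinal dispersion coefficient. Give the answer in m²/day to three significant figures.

0.0352 m²/day

At the plume center C_max = M/(n_e·A·√(4πDt)), so D = M²/(4πt·(n_e·A·C_max)²).
n_e·A·C_max = 0.26 × 2.2 × 1.6 = 0.9152 kg/m.
D = 7.7²/(4π × 160 × 0.9152²) = 0.0352 m²/day.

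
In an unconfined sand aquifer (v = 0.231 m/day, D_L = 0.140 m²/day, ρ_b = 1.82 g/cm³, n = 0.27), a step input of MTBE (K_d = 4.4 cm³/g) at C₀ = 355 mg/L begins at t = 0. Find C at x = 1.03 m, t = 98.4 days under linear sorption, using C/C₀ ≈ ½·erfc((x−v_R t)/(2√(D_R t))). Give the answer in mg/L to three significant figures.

135 mg/L

Retardation factor R = 1 + ρ_b·K_d/n = 1 + 1.82 × 4.4/0.27 = 30.66.
Sorption retards both mechanisms: v_R = v/R = 0.007534 m/day, D_R = D/R = 0.004566 m²/day.
v_R·t = 0.007534 × 98.4 = 0.7413456 m; 2√(D_R t) = 1.341 m; argument = (1.03 − 0.7413456)/1.341 = 0.2153.
C = C₀ × ½·erfc(0.2153) = 355 × 0.3804 = 135 mg/L.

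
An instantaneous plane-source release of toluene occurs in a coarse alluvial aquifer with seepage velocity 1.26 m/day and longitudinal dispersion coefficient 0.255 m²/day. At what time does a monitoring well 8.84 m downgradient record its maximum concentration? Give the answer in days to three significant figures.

For the 1D instantaneous-source solution, setting ∂C/∂t = 0 at fixed x gives v²t² + 2Dt − x² = 0, so t = (√(D² + v²x²) − D)/v².
√(D² + v²x²) = √(0.255² + 1.26² × 8.84²) = 11.14; v² = 1.5876.
t = (11.14 − 0.255)/1.5876 = 6.86 days (vs. the pure-advection estimate x/v = 7.02 d).

6.86 days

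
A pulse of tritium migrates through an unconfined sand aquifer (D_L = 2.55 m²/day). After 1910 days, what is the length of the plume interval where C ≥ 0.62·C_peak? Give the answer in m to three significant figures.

193 m

The plume is Gaussian with σ = √(2Dt) = √(2 × 2.55 × 1910) = 98.70 m.
C/C_peak = exp(−Δx²/(2σ²)) = 0.62 ⇒ Δx = σ·√(−2 ln 0.62) = 98.70 × 0.9778 = 96.51 m.
Width = 2Δx = 193 m.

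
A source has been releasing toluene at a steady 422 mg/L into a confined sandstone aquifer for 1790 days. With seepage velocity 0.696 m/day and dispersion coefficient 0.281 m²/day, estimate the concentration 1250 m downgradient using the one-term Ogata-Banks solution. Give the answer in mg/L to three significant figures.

189 mg/L

For a continuous step input, C/C₀ ≈ ½·erfc((x−vt)/(2√(Dt))).
vt = 0.696 × 1790 = 1245.84 m and 2√(Dt) = 2√(0.281 × 1790) = 44.85 m.
Argument (x−vt)/(2√(Dt)) = (1250 − 1245.84)/44.85 = 0.09275; ½·erfc(0.09275) = 0.4478.
C = 422 × 0.4478 = 189 mg/L.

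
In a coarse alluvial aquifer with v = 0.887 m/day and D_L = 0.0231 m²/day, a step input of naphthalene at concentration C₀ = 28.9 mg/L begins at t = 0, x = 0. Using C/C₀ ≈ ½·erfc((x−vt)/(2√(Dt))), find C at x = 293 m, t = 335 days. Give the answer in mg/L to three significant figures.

For a continuous step input, C/C₀ ≈ ½·erfc((x−vt)/(2√(Dt))).
vt = 0.887 × 335 = 297.145 m and 2√(Dt) = 2√(0.0231 × 335) = 5.564 m.
Argument (x−vt)/(2√(Dt)) = (293 − 297.145)/5.564 = -0.7450; ½·erfc(-0.7450) = 0.8540.
C = 28.9 × 0.8540 = 24.7 mg/L.

24.7 mg/L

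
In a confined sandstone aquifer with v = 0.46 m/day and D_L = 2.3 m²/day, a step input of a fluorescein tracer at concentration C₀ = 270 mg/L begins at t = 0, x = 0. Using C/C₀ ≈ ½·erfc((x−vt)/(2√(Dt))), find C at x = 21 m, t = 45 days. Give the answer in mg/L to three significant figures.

For a continuous step input, C/C₀ ≈ ½·erfc((x−vt)/(2√(Dt))).
vt = 0.46 × 45 = 20.7 m and 2√(Dt) = 2√(2.3 × 45) = 20.35 m.
Argument (x−vt)/(2√(Dt)) = (21 − 20.7)/20.35 = 0.01474; ½·erfc(0.01474) = 0.4917.
C = 270 × 0.4917 = 133 mg/L.

133 mg/L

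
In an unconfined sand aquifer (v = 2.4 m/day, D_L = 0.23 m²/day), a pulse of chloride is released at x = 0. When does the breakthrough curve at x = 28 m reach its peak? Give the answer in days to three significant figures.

For the 1D instantaneous-source solution, setting ∂C/∂t = 0 at fixed x gives v²t² + 2Dt − x² = 0, so t = (√(D² + v²x²) − D)/v².
√(D² + v²x²) = √(0.23² + 2.4² × 28²) = 67.20; v² = 5.76.
t = (67.20 − 0.23)/5.76 = 11.6 days (vs. the pure-advection estimate x/v = 11.7 d).

11.6 days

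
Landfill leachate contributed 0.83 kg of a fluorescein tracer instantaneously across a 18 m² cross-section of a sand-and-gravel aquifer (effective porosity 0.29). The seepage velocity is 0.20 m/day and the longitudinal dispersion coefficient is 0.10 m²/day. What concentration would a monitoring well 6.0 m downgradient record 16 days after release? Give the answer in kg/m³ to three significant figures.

0.0104 kg/m³

For an instantaneous plane source, C(x,t) = M/(n_e·A·√(4πDt)) · exp(−(x−vt)²/(4Dt)), with n_e·A the pore (flow) area.
Plume center vt = 0.20 × 16 = 3.2 m, so the well at 6.0 m is 2.8 m downgradient of the peak.
√(4πDt) = 4.484 m, giving peak height M/(n_e·A·√(4πDt)) = 0.83/(0.29 × 18 × 4.484) = 0.03546 kg/m³.
(x−vt)²/(4Dt) = (2.8)²/(4 × 0.10 × 16) = 1.225; exp(−1.225) = 0.2938.
C = 0.03546 × 0.2938 = 0.0104 kg/m³.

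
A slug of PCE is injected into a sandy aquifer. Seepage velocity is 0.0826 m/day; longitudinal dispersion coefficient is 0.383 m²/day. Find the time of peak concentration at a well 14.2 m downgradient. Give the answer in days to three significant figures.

125 days

For the 1D instantaneous-source solution, setting ∂C/∂t = 0 at fixed x gives v²t² + 2Dt − x² = 0, so t = (√(D² + v²x²) − D)/v².
√(D² + v²x²) = √(0.383² + 0.0826² × 14.2²) = 1.234; v² = 0.00682276.
t = (1.234 − 0.383)/0.00682276 = 125 days (vs. the pure-advection estimate x/v = 172 d).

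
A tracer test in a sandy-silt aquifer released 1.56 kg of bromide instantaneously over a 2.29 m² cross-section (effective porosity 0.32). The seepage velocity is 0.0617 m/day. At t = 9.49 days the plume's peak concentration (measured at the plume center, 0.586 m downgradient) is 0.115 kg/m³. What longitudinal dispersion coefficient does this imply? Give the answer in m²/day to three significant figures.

At the plume center C_max = M/(n_e·A·√(4πDt)), so D = M²/(4πt·(n_e·A·C_max)²).
n_e·A·C_max = 0.32 × 2.29 × 0.115 = 0.08427 kg/m.
D = 1.56²/(4π × 9.49 × 0.08427²) = 2.87 m²/day.

2.87 m²/day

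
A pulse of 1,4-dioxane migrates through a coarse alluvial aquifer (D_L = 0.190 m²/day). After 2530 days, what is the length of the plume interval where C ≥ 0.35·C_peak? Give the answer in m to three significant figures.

89.9 m

The plume is Gaussian with σ = √(2Dt) = √(2 × 0.190 × 2530) = 31.01 m.
C/C_peak = exp(−Δx²/(2σ²)) = 0.35 ⇒ Δx = σ·√(−2 ln 0.35) = 31.01 × 1.449 = 44.93 m.
Width = 2Δx = 89.9 m.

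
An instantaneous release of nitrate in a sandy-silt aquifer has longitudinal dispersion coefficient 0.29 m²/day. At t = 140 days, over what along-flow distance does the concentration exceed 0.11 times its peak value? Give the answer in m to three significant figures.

37.9 m

The plume is Gaussian with σ = √(2Dt) = √(2 × 0.29 × 140) = 9.011 m.
C/C_peak = exp(−Δx²/(2σ²)) = 0.11 ⇒ Δx = σ·√(−2 ln 0.11) = 9.011 × 2.101 = 18.93 m.
Width = 2Δx = 37.9 m.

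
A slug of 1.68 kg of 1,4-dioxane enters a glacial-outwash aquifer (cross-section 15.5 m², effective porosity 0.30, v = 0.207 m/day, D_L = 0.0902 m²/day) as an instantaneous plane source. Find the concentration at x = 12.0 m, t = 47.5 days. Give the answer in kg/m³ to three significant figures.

For an instantaneous plane source, C(x,t) = M/(n_e·A·√(4πDt)) · exp(−(x−vt)²/(4Dt)), with n_e·A the pore (flow) area.
Plume center vt = 0.207 × 47.5 = 9.8325 m, so the well at 12.0 m is 2.1675 m downgradient of the peak.
√(4πDt) = 7.338 m, giving peak height M/(n_e·A·√(4πDt)) = 1.68/(0.30 × 15.5 × 7.338) = 0.04924 kg/m³.
(x−vt)²/(4Dt) = (2.1675)²/(4 × 0.0902 × 47.5) = 0.2741; exp(−0.2741) = 0.7603.
C = 0.04924 × 0.7603 = 0.0374 kg/m³.

0.0374 kg/m³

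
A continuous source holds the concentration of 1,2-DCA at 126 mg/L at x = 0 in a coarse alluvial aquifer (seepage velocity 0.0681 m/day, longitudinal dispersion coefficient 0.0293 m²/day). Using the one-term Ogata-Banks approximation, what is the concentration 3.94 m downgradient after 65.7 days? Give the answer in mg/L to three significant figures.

For a continuous step input, C/C₀ ≈ ½·erfc((x−vt)/(2√(Dt))).
vt = 0.0681 × 65.7 = 4.47417 m and 2√(Dt) = 2√(0.0293 × 65.7) = 2.775 m.
Argument (x−vt)/(2√(Dt)) = (3.94 − 4.47417)/2.775 = -0.1925; ½·erfc(-0.1925) = 0.6073.
C = 126 × 0.6073 = 76.5 mg/L.

76.5 mg/L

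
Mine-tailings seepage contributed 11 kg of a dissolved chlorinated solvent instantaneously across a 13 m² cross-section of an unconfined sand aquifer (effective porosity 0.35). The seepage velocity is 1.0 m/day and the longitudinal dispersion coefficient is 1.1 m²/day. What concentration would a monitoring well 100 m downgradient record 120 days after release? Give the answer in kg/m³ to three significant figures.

0.0278 kg/m³

For an instantaneous plane source, C(x,t) = M/(n_e·A·√(4πDt)) · exp(−(x−vt)²/(4Dt)), with n_e·A the pore (flow) area.
Plume center vt = 1.0 × 120 = 120 m, so the well at 100 m is 20 m upgradient of the peak.
√(4πDt) = 40.73 m, giving peak height M/(n_e·A·√(4πDt)) = 11/(0.35 × 13 × 40.73) = 0.05936 kg/m³.
(x−vt)²/(4Dt) = (-20)²/(4 × 1.1 × 120) = 0.7576; exp(−0.7576) = 0.4688.
C = 0.05936 × 0.4688 = 0.0278 kg/m³.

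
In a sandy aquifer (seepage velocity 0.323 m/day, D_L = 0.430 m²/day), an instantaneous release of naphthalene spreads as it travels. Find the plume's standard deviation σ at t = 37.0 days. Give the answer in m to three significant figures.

Dispersive spreading gives a Gaussian with σ² = 2Dt; advection only shifts the center.
σ = √(2 × 0.430 × 37.0) = 5.64 m.

5.64 m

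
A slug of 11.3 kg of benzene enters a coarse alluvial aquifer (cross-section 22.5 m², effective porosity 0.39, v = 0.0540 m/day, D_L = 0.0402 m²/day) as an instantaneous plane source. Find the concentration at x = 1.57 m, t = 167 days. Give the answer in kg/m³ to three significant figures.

0.0178 kg/m³

For an instantaneous plane source, C(x,t) = M/(n_e·A·√(4πDt)) · exp(−(x−vt)²/(4Dt)), with n_e·A the pore (flow) area.
Plume center vt = 0.0540 × 167 = 9.018 m, so the well at 1.57 m is 7.448 m upgradient of the peak.
√(4πDt) = 9.185 m, giving peak height M/(n_e·A·√(4πDt)) = 11.3/(0.39 × 22.5 × 9.185) = 0.1402 kg/m³.
(x−vt)²/(4Dt) = (-7.448)²/(4 × 0.0402 × 167) = 2.066; exp(−2.066) = 0.1267.
C = 0.1402 × 0.1267 = 0.0178 kg/m³.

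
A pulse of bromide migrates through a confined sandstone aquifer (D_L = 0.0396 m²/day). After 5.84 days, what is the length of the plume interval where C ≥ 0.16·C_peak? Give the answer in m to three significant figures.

The plume is Gaussian with σ = √(2Dt) = √(2 × 0.0396 × 5.84) = 0.6801 m.
C/C_peak = exp(−Δx²/(2σ²)) = 0.16 ⇒ Δx = σ·√(−2 ln 0.16) = 0.6801 × 1.914 = 1.302 m.
Width = 2Δx = 2.60 m.

2.60 m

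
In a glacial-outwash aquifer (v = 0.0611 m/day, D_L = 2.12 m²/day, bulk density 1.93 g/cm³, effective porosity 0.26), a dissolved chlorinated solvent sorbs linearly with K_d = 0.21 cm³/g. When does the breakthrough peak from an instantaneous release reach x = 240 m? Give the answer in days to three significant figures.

8700 days

Retardation factor R = 1 + ρ_b·K_d/n = 1 + 1.93 × 0.21/0.26 = 2.559.
Sorption retards both mechanisms: v_R = v/R = 0.02388 m/day, D_R = D/R = 0.8284 m²/day.
Peak time from v_R²t² + 2D_R t − x² = 0: t = (√(D_R² + v_R²x²) − D_R)/v_R².
√(D_R² + v_R²x²) = √(0.8284² + 0.02388² × 240²) = 5.791; v_R² = 0.0005703.
t = (5.791 − 0.8284)/0.0005703 = 8700 days.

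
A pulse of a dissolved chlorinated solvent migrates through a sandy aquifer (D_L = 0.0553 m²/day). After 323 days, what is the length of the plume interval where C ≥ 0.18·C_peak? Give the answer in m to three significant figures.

22.1 m

The plume is Gaussian with σ = √(2Dt) = √(2 × 0.0553 × 323) = 5.977 m.
C/C_peak = exp(−Δx²/(2σ²)) = 0.18 ⇒ Δx = σ·√(−2 ln 0.18) = 5.977 × 1.852 = 11.07 m.
Width = 2Δx = 22.1 m.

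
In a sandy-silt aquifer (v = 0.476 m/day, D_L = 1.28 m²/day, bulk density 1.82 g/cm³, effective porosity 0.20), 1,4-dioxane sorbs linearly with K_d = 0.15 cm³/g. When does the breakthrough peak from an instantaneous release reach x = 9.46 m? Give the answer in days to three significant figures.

Retardation factor R = 1 + ρ_b·K_d/n = 1 + 1.82 × 0.15/0.20 = 2.365.
Sorption retards both mechanisms: v_R = v/R = 0.2013 m/day, D_R = D/R = 0.5412 m²/day.
Peak time from v_R²t² + 2D_R t − x² = 0: t = (√(D_R² + v_R²x²) − D_R)/v_R².
√(D_R² + v_R²x²) = √(0.5412² + 0.2013² × 9.46²) = 1.980; v_R² = 0.04052.
t = (1.980 − 0.5412)/0.04052 = 35.5 days.

35.5 days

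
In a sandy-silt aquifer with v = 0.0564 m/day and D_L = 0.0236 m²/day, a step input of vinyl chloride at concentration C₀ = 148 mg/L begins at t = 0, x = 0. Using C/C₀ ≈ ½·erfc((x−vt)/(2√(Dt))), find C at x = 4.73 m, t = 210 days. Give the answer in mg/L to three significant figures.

For a continuous step input, C/C₀ ≈ ½·erfc((x−vt)/(2√(Dt))).
vt = 0.0564 × 210 = 11.844 m and 2√(Dt) = 2√(0.0236 × 210) = 4.452 m.
Argument (x−vt)/(2√(Dt)) = (4.73 − 11.844)/4.452 = -1.598; ½·erfc(-1.598) = 0.9881.
C = 148 × 0.9881 = 146 mg/L.

146 mg/L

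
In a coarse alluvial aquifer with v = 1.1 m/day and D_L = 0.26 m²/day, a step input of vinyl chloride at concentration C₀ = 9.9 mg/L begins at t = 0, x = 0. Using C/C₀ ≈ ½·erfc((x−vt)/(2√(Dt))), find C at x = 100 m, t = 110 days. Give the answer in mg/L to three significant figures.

For a continuous step input, C/C₀ ≈ ½·erfc((x−vt)/(2√(Dt))).
vt = 1.1 × 110 = 121 m and 2√(Dt) = 2√(0.26 × 110) = 10.70 m.
Argument (x−vt)/(2√(Dt)) = (100 − 121)/10.70 = -1.963; ½·erfc(-1.963) = 0.9972.
C = 9.9 × 0.9972 = 9.87 mg/L.

9.87 mg/L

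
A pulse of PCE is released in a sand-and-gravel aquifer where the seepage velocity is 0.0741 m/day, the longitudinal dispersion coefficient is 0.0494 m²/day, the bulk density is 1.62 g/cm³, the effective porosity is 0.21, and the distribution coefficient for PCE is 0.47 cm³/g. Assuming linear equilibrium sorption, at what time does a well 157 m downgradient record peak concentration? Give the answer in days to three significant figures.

Retardation factor R = 1 + ρ_b·K_d/n = 1 + 1.62 × 0.47/0.21 = 4.626.
Sorption retards both mechanisms: v_R = v/R = 0.01602 m/day, D_R = D/R = 0.01068 m²/day.
Peak time from v_R²t² + 2D_R t − x² = 0: t = (√(D_R² + v_R²x²) − D_R)/v_R².
√(D_R² + v_R²x²) = √(0.01068² + 0.01602² × 157²) = 2.515; v_R² = 0.0002566.
t = (2.515 − 0.01068)/0.0002566 = 9760 days.

9760 days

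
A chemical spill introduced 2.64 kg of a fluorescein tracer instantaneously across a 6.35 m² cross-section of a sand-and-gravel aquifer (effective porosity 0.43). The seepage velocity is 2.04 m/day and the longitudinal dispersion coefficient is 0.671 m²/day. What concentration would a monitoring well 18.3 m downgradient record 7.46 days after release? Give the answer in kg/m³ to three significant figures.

For an instantaneous plane source, C(x,t) = M/(n_e·A·√(4πDt)) · exp(−(x−vt)²/(4Dt)), with n_e·A the pore (flow) area.
Plume center vt = 2.04 × 7.46 = 15.2184 m, so the well at 18.3 m is 3.0816 m downgradient of the peak.
√(4πDt) = 7.931 m, giving peak height M/(n_e·A·√(4πDt)) = 2.64/(0.43 × 6.35 × 7.931) = 0.1219 kg/m³.
(x−vt)²/(4Dt) = (3.0816)²/(4 × 0.671 × 7.46) = 0.4743; exp(−0.4743) = 0.6223.
C = 0.1219 × 0.6223 = 0.0759 kg/m³.

0.0759 kg/m³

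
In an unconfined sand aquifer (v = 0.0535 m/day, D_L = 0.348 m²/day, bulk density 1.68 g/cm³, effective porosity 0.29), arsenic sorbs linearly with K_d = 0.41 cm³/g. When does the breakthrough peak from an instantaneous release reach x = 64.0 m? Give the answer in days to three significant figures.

3650 days

Retardation factor R = 1 + ρ_b·K_d/n = 1 + 1.68 × 0.41/0.29 = 3.375.
Sorption retards both mechanisms: v_R = v/R = 0.01585 m/day, D_R = D/R = 0.1031 m²/day.
Peak time from v_R²t² + 2D_R t − x² = 0: t = (√(D_R² + v_R²x²) − D_R)/v_R².
√(D_R² + v_R²x²) = √(0.1031² + 0.01585² × 64.0²) = 1.020; v_R² = 0.0002512.
t = (1.020 − 0.1031)/0.0002512 = 3650 days.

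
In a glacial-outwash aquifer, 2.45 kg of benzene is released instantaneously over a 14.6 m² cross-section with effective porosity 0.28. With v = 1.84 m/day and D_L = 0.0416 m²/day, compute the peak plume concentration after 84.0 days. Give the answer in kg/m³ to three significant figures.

0.0904 kg/m³

The peak of an instantaneous 1D plume sits at x = vt; there the Gaussian factor is 1 and C_max = M/(n_e·A·√(4πDt)), where n_e·A is the pore area the mass is dissolved in.
√(4πDt) = √(4π × 0.0416 × 84.0) = 6.627 m, so C_max = 2.45/(0.28 × 14.6 × 6.627) = 0.0904 kg/m³.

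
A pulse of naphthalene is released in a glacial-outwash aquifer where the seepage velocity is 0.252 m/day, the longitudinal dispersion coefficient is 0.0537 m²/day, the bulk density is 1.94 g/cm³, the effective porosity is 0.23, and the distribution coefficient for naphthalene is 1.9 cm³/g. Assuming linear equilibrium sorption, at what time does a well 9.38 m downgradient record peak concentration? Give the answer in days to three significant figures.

620 days

Retardation factor R = 1 + ρ_b·K_d/n = 1 + 1.94 × 1.9/0.23 = 17.03.
Sorption retards both mechanisms: v_R = v/R = 0.01480 m/day, D_R = D/R = 0.003153 m²/day.
Peak time from v_R²t² + 2D_R t − x² = 0: t = (√(D_R² + v_R²x²) − D_R)/v_R².
√(D_R² + v_R²x²) = √(0.003153² + 0.01480² × 9.38²) = 0.1389; v_R² = 0.0002190.
t = (0.1389 − 0.003153)/0.0002190 = 620 days.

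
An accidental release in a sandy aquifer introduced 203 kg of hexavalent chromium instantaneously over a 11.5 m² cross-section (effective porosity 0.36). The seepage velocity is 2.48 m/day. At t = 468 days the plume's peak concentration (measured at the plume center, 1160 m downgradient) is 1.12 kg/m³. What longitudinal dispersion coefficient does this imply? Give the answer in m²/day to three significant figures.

0.326 m²/day

At the plume center C_max = M/(n_e·A·√(4πDt)), so D = M²/(4πt·(n_e·A·C_max)²).
n_e·A·C_max = 0.36 × 11.5 × 1.12 = 4.637 kg/m.
D = 203²/(4π × 468 × 4.637²) = 0.326 m²/day.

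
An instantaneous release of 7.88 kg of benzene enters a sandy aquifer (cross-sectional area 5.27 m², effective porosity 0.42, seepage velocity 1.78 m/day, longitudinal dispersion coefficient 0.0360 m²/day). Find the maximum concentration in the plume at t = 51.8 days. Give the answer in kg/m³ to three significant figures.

The peak of an instantaneous 1D plume sits at x = vt; there the Gaussian factor is 1 and C_max = M/(n_e·A·√(4πDt)), where n_e·A is the pore area the mass is dissolved in.
√(4πDt) = √(4π × 0.0360 × 51.8) = 4.841 m, so C_max = 7.88/(0.42 × 5.27 × 4.841) = 0.735 kg/m³.

0.735 kg/m³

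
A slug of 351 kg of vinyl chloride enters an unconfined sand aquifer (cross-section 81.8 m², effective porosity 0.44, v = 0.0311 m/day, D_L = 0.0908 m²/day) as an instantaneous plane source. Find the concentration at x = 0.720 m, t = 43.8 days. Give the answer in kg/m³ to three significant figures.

1.34 kg/m³

For an instantaneous plane source, C(x,t) = M/(n_e·A·√(4πDt)) · exp(−(x−vt)²/(4Dt)), with n_e·A the pore (flow) area.
Plume center vt = 0.0311 × 43.8 = 1.36218 m, so the well at 0.720 m is 0.64218 m upgradient of the peak.
√(4πDt) = 7.069 m, giving peak height M/(n_e·A·√(4πDt)) = 351/(0.44 × 81.8 × 7.069) = 1.380 kg/m³.
(x−vt)²/(4Dt) = (-0.64218)²/(4 × 0.0908 × 43.8) = 0.02592; exp(−0.02592) = 0.9744.
C = 1.380 × 0.9744 = 1.34 kg/m³.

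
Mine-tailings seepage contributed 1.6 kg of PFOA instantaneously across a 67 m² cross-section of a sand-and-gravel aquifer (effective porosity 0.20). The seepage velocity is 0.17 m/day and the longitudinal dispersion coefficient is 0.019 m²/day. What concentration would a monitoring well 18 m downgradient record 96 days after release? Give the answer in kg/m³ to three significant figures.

For an instantaneous plane source, C(x,t) = M/(n_e·A·√(4πDt)) · exp(−(x−vt)²/(4Dt)), with n_e·A the pore (flow) area.
Plume center vt = 0.17 × 96 = 16.32 m, so the well at 18 m is 1.68 m downgradient of the peak.
√(4πDt) = 4.788 m, giving peak height M/(n_e·A·√(4πDt)) = 1.6/(0.20 × 67 × 4.788) = 0.02494 kg/m³.
(x−vt)²/(4Dt) = (1.68)²/(4 × 0.019 × 96) = 0.3868; exp(−0.3868) = 0.6792.
C = 0.02494 × 0.6792 = 0.0169 kg/m³.

0.0169 kg/m³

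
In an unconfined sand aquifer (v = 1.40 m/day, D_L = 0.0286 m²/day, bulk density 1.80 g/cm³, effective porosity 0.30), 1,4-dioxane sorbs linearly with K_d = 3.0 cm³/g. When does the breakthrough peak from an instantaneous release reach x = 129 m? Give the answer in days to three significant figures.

Retardation factor R = 1 + ρ_b·K_d/n = 1 + 1.80 × 3.0/0.30 = 19.00.
Sorption retards both mechanisms: v_R = v/R = 0.07368 m/day, D_R = D/R = 0.001505 m²/day.
Peak time from v_R²t² + 2D_R t − x² = 0: t = (√(D_R² + v_R²x²) − D_R)/v_R².
√(D_R² + v_R²x²) = √(0.001505² + 0.07368² × 129²) = 9.505; v_R² = 0.005429.
t = (9.505 − 0.001505)/0.005429 = 1750 days.

1750 days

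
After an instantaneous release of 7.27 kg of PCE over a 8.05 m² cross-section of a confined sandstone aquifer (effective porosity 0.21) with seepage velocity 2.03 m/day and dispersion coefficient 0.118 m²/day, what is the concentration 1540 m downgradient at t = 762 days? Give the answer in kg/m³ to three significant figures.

For an instantaneous plane source, C(x,t) = M/(n_e·A·√(4πDt)) · exp(−(x−vt)²/(4Dt)), with n_e·A the pore (flow) area.
Plume center vt = 2.03 × 762 = 1546.86 m, so the well at 1540 m is 6.86 m upgradient of the peak.
√(4πDt) = 33.61 m, giving peak height M/(n_e·A·√(4πDt)) = 7.27/(0.21 × 8.05 × 33.61) = 0.1280 kg/m³.
(x−vt)²/(4Dt) = (-6.86)²/(4 × 0.118 × 762) = 0.1308; exp(−0.1308) = 0.8774.
C = 0.1280 × 0.8774 = 0.112 kg/m³.

0.112 kg/m³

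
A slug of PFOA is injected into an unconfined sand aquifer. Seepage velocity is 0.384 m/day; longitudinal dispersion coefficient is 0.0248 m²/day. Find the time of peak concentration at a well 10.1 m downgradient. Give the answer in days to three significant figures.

For the 1D instantaneous-source solution, setting ∂C/∂t = 0 at fixed x gives v²t² + 2Dt − x² = 0, so t = (√(D² + v²x²) − D)/v².
√(D² + v²x²) = √(0.0248² + 0.384² × 10.1²) = 3.878; v² = 0.147456.
t = (3.878 − 0.0248)/0.147456 = 26.1 days (vs. the pure-advection estimate x/v = 26.3 d).

26.1 days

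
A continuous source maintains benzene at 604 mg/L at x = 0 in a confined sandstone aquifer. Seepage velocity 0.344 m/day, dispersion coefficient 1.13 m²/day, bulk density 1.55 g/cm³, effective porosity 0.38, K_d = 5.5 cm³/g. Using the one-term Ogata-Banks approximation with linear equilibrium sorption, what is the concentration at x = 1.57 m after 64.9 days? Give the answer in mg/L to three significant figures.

Retardation factor R = 1 + ρ_b·K_d/n = 1 + 1.55 × 5.5/0.38 = 23.43.
Sorption retards both mechanisms: v_R = v/R = 0.01468 m/day, D_R = D/R = 0.04823 m²/day.
v_R·t = 0.01468 × 64.9 = 0.952732 m; 2√(D_R t) = 3.538 m; argument = (1.57 − 0.952732)/3.538 = 0.1745.
C = C₀ × ½·erfc(0.1745) = 604 × 0.4025 = 243 mg/L.

243 mg/L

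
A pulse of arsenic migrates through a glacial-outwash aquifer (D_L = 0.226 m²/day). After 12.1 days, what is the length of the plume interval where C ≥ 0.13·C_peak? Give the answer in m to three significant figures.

The plume is Gaussian with σ = √(2Dt) = √(2 × 0.226 × 12.1) = 2.339 m.
C/C_peak = exp(−Δx²/(2σ²)) = 0.13 ⇒ Δx = σ·√(−2 ln 0.13) = 2.339 × 2.020 = 4.725 m.
Width = 2Δx = 9.45 m.

9.45 m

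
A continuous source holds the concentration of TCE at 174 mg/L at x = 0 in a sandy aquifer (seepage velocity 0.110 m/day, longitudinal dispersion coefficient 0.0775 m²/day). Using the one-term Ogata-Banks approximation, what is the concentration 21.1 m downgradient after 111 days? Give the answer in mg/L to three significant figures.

For a continuous step input, C/C₀ ≈ ½·erfc((x−vt)/(2√(Dt))).
vt = 0.110 × 111 = 12.21 m and 2√(Dt) = 2√(0.0775 × 111) = 5.866 m.
Argument (x−vt)/(2√(Dt)) = (21.1 − 12.21)/5.866 = 1.516; ½·erfc(1.516) = 0.01602.
C = 174 × 0.01602 = 2.79 mg/L.

2.79 mg/L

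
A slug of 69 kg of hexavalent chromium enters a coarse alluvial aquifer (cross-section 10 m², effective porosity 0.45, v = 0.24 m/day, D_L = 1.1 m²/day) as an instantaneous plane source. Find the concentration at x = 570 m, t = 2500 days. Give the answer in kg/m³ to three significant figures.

0.0760 kg/m³

For an instantaneous plane source, C(x,t) = M/(n_e·A·√(4πDt)) · exp(−(x−vt)²/(4Dt)), with n_e·A the pore (flow) area.
Plume center vt = 0.24 × 2500 = 600 m, so the well at 570 m is 30 m upgradient of the peak.
√(4πDt) = 185.9 m, giving peak height M/(n_e·A·√(4πDt)) = 69/(0.45 × 10 × 185.9) = 0.08248 kg/m³.
(x−vt)²/(4Dt) = (-30)²/(4 × 1.1 × 2500) = 0.08182; exp(−0.08182) = 0.9214.
C = 0.08248 × 0.9214 = 0.0760 kg/m³.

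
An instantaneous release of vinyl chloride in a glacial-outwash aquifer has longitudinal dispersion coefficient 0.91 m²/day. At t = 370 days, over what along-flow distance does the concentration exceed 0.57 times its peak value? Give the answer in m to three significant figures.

55.0 m

The plume is Gaussian with σ = √(2Dt) = √(2 × 0.91 × 370) = 25.95 m.
C/C_peak = exp(−Δx²/(2σ²)) = 0.57 ⇒ Δx = σ·√(−2 ln 0.57) = 25.95 × 1.060 = 27.51 m.
Width = 2Δx = 55.0 m.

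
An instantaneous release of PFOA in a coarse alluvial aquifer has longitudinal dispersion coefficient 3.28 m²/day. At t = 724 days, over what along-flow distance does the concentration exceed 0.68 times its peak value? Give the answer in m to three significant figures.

121 m

The plume is Gaussian with σ = √(2Dt) = √(2 × 3.28 × 724) = 68.92 m.
C/C_peak = exp(−Δx²/(2σ²)) = 0.68 ⇒ Δx = σ·√(−2 ln 0.68) = 68.92 × 0.8783 = 60.53 m.
Width = 2Δx = 121 m.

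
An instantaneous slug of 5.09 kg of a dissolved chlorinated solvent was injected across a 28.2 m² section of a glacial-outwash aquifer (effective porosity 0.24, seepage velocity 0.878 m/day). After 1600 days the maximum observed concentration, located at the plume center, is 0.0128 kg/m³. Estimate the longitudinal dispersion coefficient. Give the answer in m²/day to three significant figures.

0.172 m²/day

At the plume center C_max = M/(n_e·A·√(4πDt)), so D = M²/(4πt·(n_e·A·C_max)²).
n_e·A·C_max = 0.24 × 28.2 × 0.0128 = 0.08663 kg/m.
D = 5.09²/(4π × 1600 × 0.08663²) = 0.172 m²/day.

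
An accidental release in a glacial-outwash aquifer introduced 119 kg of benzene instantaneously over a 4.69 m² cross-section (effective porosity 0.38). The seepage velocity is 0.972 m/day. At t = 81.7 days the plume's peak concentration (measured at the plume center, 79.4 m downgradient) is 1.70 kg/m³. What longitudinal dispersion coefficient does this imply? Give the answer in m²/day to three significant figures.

1.50 m²/day

At the plume center C_max = M/(n_e·A·√(4πDt)), so D = M²/(4πt·(n_e·A·C_max)²).
n_e·A·C_max = 0.38 × 4.69 × 1.70 = 3.030 kg/m.
D = 119²/(4π × 81.7 × 3.030²) = 1.50 m²/day.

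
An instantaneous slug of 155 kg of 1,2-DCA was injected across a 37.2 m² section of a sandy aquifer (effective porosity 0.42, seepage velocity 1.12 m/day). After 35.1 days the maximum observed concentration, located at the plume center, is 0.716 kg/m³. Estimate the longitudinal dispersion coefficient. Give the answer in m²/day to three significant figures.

0.435 m²/day

At the plume center C_max = M/(n_e·A·√(4πDt)), so D = M²/(4πt·(n_e·A·C_max)²).
n_e·A·C_max = 0.42 × 37.2 × 0.716 = 11.19 kg/m.
D = 155²/(4π × 35.1 × 11.19²) = 0.435 m²/day.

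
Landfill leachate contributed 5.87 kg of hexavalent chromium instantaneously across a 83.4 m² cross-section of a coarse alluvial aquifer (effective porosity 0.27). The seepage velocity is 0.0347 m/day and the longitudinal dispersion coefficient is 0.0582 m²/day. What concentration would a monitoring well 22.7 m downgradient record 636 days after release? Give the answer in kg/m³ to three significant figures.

0.0121 kg/m³

For an instantaneous plane source, C(x,t) = M/(n_e·A·√(4πDt)) · exp(−(x−vt)²/(4Dt)), with n_e·A the pore (flow) area.
Plume center vt = 0.0347 × 636 = 22.0692 m, so the well at 22.7 m is 0.6308 m downgradient of the peak.
√(4πDt) = 21.57 m, giving peak height M/(n_e·A·√(4πDt)) = 5.87/(0.27 × 83.4 × 21.57) = 0.01209 kg/m³.
(x−vt)²/(4Dt) = (0.6308)²/(4 × 0.0582 × 636) = 0.002687; exp(−0.002687) = 0.9973.
C = 0.01209 × 0.9973 = 0.0121 kg/m³.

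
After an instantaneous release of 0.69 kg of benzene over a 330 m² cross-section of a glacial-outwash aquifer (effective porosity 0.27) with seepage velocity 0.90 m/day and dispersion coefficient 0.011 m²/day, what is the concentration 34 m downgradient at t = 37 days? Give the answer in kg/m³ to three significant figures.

For an instantaneous plane source, C(x,t) = M/(n_e·A·√(4πDt)) · exp(−(x−vt)²/(4Dt)), with n_e·A the pore (flow) area.
Plume center vt = 0.90 × 37 = 33.3 m, so the well at 34 m is 0.7 m downgradient of the peak.
√(4πDt) = 2.262 m, giving peak height M/(n_e·A·√(4πDt)) = 0.69/(0.27 × 330 × 2.262) = 0.003424 kg/m³.
(x−vt)²/(4Dt) = (0.7)²/(4 × 0.011 × 37) = 0.3010; exp(−0.3010) = 0.7401.
C = 0.003424 × 0.7401 = 0.00253 kg/m³.

0.00253 kg/m³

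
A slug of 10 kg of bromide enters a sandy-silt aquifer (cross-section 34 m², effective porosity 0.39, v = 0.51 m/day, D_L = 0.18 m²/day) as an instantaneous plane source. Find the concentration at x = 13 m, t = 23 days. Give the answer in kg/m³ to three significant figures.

0.0949 kg/m³

For an instantaneous plane source, C(x,t) = M/(n_e·A·√(4πDt)) · exp(−(x−vt)²/(4Dt)), with n_e·A the pore (flow) area.
Plume center vt = 0.51 × 23 = 11.73 m, so the well at 13 m is 1.27 m downgradient of the peak.
√(4πDt) = 7.213 m, giving peak height M/(n_e·A·√(4πDt)) = 10/(0.39 × 34 × 7.213) = 0.1046 kg/m³.
(x−vt)²/(4Dt) = (1.27)²/(4 × 0.18 × 23) = 0.09740; exp(−0.09740) = 0.9072.
C = 0.1046 × 0.9072 = 0.0949 kg/m³.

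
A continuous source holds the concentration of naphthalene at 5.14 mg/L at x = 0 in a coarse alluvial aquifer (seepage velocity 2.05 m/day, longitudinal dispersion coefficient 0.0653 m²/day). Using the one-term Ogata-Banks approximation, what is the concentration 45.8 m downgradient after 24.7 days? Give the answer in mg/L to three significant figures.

5.12 mg/L

For a continuous step input, C/C₀ ≈ ½·erfc((x−vt)/(2√(Dt))).
vt = 2.05 × 24.7 = 50.635 m and 2√(Dt) = 2√(0.0653 × 24.7) = 2.540 m.
Argument (x−vt)/(2√(Dt)) = (45.8 − 50.635)/2.540 = -1.904; ½·erfc(-1.904) = 0.9965.
C = 5.14 × 0.9965 = 5.12 mg/L.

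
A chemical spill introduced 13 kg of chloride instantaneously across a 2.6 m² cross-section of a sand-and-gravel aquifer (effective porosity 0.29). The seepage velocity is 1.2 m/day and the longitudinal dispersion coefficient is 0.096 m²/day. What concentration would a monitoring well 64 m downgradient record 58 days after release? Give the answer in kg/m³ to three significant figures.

0.504 kg/m³

For an instantaneous plane source, C(x,t) = M/(n_e·A·√(4πDt)) · exp(−(x−vt)²/(4Dt)), with n_e·A the pore (flow) area.
Plume center vt = 1.2 × 58 = 69.6 m, so the well at 64 m is 5.6 m upgradient of the peak.
√(4πDt) = 8.365 m, giving peak height M/(n_e·A·√(4πDt)) = 13/(0.29 × 2.6 × 8.365) = 2.061 kg/m³.
(x−vt)²/(4Dt) = (-5.6)²/(4 × 0.096 × 58) = 1.408; exp(−1.408) = 0.2446.
C = 2.061 × 0.2446 = 0.504 kg/m³.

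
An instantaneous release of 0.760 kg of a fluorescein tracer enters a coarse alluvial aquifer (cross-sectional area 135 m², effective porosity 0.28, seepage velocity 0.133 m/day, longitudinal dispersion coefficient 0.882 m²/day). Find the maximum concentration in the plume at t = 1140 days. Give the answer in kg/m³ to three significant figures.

0.000179 kg/m³

The peak of an instantaneous 1D plume sits at x = vt; there the Gaussian factor is 1 and C_max = M/(n_e·A·√(4πDt)), where n_e·A is the pore area the mass is dissolved in.
√(4πDt) = √(4π × 0.882 × 1140) = 112.4 m, so C_max = 0.760/(0.28 × 135 × 112.4) = 0.000179 kg/m³.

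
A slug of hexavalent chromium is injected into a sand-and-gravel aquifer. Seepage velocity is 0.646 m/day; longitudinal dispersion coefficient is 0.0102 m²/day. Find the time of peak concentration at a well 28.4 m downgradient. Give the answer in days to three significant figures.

For the 1D instantaneous-source solution, setting ∂C/∂t = 0 at fixed x gives v²t² + 2Dt − x² = 0, so t = (√(D² + v²x²) − D)/v².
√(D² + v²x²) = √(0.0102² + 0.646² × 28.4²) = 18.35; v² = 0.417316.
t = (18.35 − 0.0102)/0.417316 = 43.9 days (vs. the pure-advection estimate x/v = 44.0 d).

43.9 days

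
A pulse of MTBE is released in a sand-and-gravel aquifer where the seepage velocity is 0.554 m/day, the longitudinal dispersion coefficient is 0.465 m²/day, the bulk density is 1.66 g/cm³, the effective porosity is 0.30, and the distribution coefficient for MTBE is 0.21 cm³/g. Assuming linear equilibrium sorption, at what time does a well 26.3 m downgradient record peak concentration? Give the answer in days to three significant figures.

99.4 days

Retardation factor R = 1 + ρ_b·K_d/n = 1 + 1.66 × 0.21/0.30 = 2.162.
Sorption retards both mechanisms: v_R = v/R = 0.2562 m/day, D_R = D/R = 0.2151 m²/day.
Peak time from v_R²t² + 2D_R t − x² = 0: t = (√(D_R² + v_R²x²) − D_R)/v_R².
√(D_R² + v_R²x²) = √(0.2151² + 0.2562² × 26.3²) = 6.741; v_R² = 0.06564.
t = (6.741 − 0.2151)/0.06564 = 99.4 days.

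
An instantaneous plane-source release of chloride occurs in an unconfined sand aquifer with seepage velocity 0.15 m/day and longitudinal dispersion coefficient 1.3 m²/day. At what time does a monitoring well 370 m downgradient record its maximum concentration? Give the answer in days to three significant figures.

2410 days

For the 1D instantaneous-source solution, setting ∂C/∂t = 0 at fixed x gives v²t² + 2Dt − x² = 0, so t = (√(D² + v²x²) − D)/v².
√(D² + v²x²) = √(1.3² + 0.15² × 370²) = 55.52; v² = 0.0225.
t = (55.52 − 1.3)/0.0225 = 2410 days (vs. the pure-advection estimate x/v = 2470 d).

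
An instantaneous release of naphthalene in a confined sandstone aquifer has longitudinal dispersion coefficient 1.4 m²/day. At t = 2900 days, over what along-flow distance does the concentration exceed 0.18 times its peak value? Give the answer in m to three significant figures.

The plume is Gaussian with σ = √(2Dt) = √(2 × 1.4 × 2900) = 90.11 m.
C/C_peak = exp(−Δx²/(2σ²)) = 0.18 ⇒ Δx = σ·√(−2 ln 0.18) = 90.11 × 1.852 = 166.9 m.
Width = 2Δx = 334 m.

334 m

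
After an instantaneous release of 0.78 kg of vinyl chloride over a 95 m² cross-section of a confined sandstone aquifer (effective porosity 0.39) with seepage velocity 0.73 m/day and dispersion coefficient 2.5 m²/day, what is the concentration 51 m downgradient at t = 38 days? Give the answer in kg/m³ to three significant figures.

For an instantaneous plane source, C(x,t) = M/(n_e·A·√(4πDt)) · exp(−(x−vt)²/(4Dt)), with n_e·A the pore (flow) area.
Plume center vt = 0.73 × 38 = 27.74 m, so the well at 51 m is 23.26 m downgradient of the peak.
√(4πDt) = 34.55 m, giving peak height M/(n_e·A·√(4πDt)) = 0.78/(0.39 × 95 × 34.55) = 0.0006093 kg/m³.
(x−vt)²/(4Dt) = (23.26)²/(4 × 2.5 × 38) = 1.424; exp(−1.424) = 0.2407.
C = 0.0006093 × 0.2407 = 0.000147 kg/m³.

0.000147 kg/m³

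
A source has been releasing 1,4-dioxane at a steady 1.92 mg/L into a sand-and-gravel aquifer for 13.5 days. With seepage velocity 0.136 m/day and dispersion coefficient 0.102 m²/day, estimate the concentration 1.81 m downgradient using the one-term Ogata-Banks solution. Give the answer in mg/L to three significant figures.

For a continuous step input, C/C₀ ≈ ½·erfc((x−vt)/(2√(Dt))).
vt = 0.136 × 13.5 = 1.836 m and 2√(Dt) = 2√(0.102 × 13.5) = 2.347 m.
Argument (x−vt)/(2√(Dt)) = (1.81 − 1.836)/2.347 = -0.01108; ½·erfc(-0.01108) = 0.5063.
C = 1.92 × 0.5063 = 0.972 mg/L.

0.972 mg/L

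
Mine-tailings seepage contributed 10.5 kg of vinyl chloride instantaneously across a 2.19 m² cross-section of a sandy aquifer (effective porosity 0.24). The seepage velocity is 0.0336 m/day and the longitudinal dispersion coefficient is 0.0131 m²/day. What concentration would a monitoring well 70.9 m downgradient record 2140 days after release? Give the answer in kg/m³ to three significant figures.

1.05 kg/m³

For an instantaneous plane source, C(x,t) = M/(n_e·A·√(4πDt)) · exp(−(x−vt)²/(4Dt)), with n_e·A the pore (flow) area.
Plume center vt = 0.0336 × 2140 = 71.904 m, so the well at 70.9 m is 1.004 m upgradient of the peak.
√(4πDt) = 18.77 m, giving peak height M/(n_e·A·√(4πDt)) = 10.5/(0.24 × 2.19 × 18.77) = 1.064 kg/m³.
(x−vt)²/(4Dt) = (-1.004)²/(4 × 0.0131 × 2140) = 0.008989; exp(−0.008989) = 0.9911.
C = 1.064 × 0.9911 = 1.05 kg/m³.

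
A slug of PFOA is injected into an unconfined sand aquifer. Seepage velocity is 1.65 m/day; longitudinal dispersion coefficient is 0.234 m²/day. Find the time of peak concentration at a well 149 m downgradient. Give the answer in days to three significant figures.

90.2 days

For the 1D instantaneous-source solution, setting ∂C/∂t = 0 at fixed x gives v²t² + 2Dt − x² = 0, so t = (√(D² + v²x²) − D)/v².
√(D² + v²x²) = √(0.234² + 1.65² × 149²) = 245.9; v² = 2.7225.
t = (245.9 − 0.234)/2.7225 = 90.2 days (vs. the pure-advection estimate x/v = 90.3 d).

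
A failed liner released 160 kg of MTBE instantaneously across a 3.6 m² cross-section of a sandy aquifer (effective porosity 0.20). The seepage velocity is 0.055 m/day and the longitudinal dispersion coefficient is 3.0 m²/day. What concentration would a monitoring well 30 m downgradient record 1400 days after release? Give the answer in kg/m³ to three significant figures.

For an instantaneous plane source, C(x,t) = M/(n_e·A·√(4πDt)) · exp(−(x−vt)²/(4Dt)), with n_e·A the pore (flow) area.
Plume center vt = 0.055 × 1400 = 77 m, so the well at 30 m is 47 m upgradient of the peak.
√(4πDt) = 229.7 m, giving peak height M/(n_e·A·√(4πDt)) = 160/(0.20 × 3.6 × 229.7) = 0.9674 kg/m³.
(x−vt)²/(4Dt) = (-47)²/(4 × 3.0 × 1400) = 0.1315; exp(−0.1315) = 0.8768.
C = 0.9674 × 0.8768 = 0.848 kg/m³.

0.848 kg/m³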